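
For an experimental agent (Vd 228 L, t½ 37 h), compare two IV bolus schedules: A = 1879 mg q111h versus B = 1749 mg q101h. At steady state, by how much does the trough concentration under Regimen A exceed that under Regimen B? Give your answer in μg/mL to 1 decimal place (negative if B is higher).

Regimen A: f = (1/2)^(111/37) ≈ 0.1250; Cmin,ss = (1879/228)·f/(1−f) ≈ 1.177 μg/mL.
Regimen B: f = (1/2)^(101/37) ≈ 0.1508; Cmin,ss = (1749/228)·f/(1−f) ≈ 1.362 μg/mL.
Difference ≈ 1.177 − 1.362 ≈ -0.185 μg/mL.

-0.2 μg/mL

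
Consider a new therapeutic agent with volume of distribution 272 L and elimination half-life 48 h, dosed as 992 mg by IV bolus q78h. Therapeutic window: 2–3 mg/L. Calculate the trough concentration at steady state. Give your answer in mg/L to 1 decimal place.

τ/t½ = 78/48 ≈ 1.625, so fraction remaining f = (1/2)^(78/48) ≈ 0.3242.
Accumulation ratio R = 1/(1 − f) ≈ 1/0.6758 ≈ 1.4797.
Each bolus raises the concentration by D/Vd = 992/272 ≈ 3.647 mg/L.
Steady-state peak Cmax,ss = C₀·R ≈ 3.647 × 1.4797 ≈ 5.396 mg/L.
Steady-state trough Cmin,ss = Cmax,ss·f ≈ 5.396 × 0.3242 ≈ 1.749 mg/L.
Trough 1.7 mg/L vs MEC 2 mg/L: subtherapeutic.

1.7 mg/L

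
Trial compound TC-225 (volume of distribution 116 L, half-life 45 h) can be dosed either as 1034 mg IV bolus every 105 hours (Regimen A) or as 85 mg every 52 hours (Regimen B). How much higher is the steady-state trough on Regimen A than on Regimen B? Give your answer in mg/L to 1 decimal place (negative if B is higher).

1.6 mg/L

Regimen A: f = (1/2)^(105/45) ≈ 0.1984; Cmin,ss = (1034/116)·f/(1−f) ≈ 2.206 mg/L.
Regimen B: f = (1/2)^(52/45) ≈ 0.4489; Cmin,ss = (85/116)·f/(1−f) ≈ 0.597 mg/L.
Difference ≈ 2.206 − 0.597 ≈ 1.609 mg/L.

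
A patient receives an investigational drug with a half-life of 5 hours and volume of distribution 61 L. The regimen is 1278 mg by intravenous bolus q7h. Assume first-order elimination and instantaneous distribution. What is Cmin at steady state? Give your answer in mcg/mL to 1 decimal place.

12.8 mcg/mL

τ/t½ = 7/5 ≈ 1.4, so fraction remaining f = (1/2)^(7/5) ≈ 0.3789.
Each bolus raises the concentration by D/Vd = 1278/61 ≈ 20.951 mcg/mL.
Steady-state trough Cmin,ss = C₀·f/(1−f) ≈ 20.951 × 0.3789/0.6211 ≈ 12.781 mcg/mL.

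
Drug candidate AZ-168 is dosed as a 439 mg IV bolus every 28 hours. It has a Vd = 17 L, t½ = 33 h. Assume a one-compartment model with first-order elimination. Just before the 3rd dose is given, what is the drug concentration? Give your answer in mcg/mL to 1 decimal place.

f = (1/2)^(τ/t½) = (1/2)^(28/33) ≈ 0.5554.
C₀ = D/Vd = 439/17 ≈ 25.824 mcg/mL.
Before the 3rd dose, 2 doses have been given. Superposition: Cmin = C₀·(f + f²).
≈ 25.824 × (0.5554 + 0.3085) ≈ 25.824 × 0.8639 ≈ 22.309 mcg/mL.

22.3 mcg/mL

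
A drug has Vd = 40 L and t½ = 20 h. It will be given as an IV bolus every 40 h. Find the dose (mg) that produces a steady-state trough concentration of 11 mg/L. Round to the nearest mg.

τ/t½ = 40/20 ≈ 2, so f = (1/2)^(40/20) ≈ 0.250000.
Cmin,ss = (D/Vd)·f/(1−f), so D = Cmin,ss·Vd·(1−f)/f.
D = 11 × 40 × (1−f)/f ≈ 11 × 40 × 3.00000 ≈ 1320.00 mg.

1320 mg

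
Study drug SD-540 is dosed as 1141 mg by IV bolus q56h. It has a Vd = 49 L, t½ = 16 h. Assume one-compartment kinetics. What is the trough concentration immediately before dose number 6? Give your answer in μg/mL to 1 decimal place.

2.3 μg/mL

f = (1/2)^(τ/t½) = (1/2)^(56/16) ≈ 0.0884.
C₀ = D/Vd = 1141/49 ≈ 23.286 μg/mL.
Before the 6th dose, 5 doses have been given. Superposition: Cmin = C₀·(f + f² + … + f^5).
≈ 23.286 × (0.0884 + 0.0078 + 0.0007 + 0.0001 + 0.0000) ≈ 23.286 × 0.0970 ≈ 2.259 μg/mL.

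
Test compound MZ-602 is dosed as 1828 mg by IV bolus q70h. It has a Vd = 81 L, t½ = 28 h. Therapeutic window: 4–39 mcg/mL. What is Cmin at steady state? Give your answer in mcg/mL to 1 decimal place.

k = ln2/t½ = ln2/28 ≈ 0.024755 h⁻¹; fraction remaining f = e^(−kτ) = e^(−0.024755×70) ≈ 0.1768.
Accumulation ratio R = 1/(1 − f) ≈ 1/0.8232 ≈ 1.2148.
Single-dose peak C₀ = D/Vd = 1828/81 ≈ 22.568 mcg/mL.
Cmax,ss = C₀/(1 − f) ≈ 22.568/0.8232 ≈ 27.415 mcg/mL.
Steady-state trough Cmin,ss = Cmax,ss·f ≈ 27.415 × 0.1768 ≈ 4.847 mcg/mL.
Trough 4.8 mcg/mL vs MEC 4 mcg/mL: adequate.

4.8 mcg/mL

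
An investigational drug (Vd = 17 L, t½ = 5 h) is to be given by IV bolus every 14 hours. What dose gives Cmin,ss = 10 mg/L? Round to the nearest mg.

1014 mg

τ/t½ = 14/5 ≈ 2.8, so f = (1/2)^(14/5) ≈ 0.143587.
Cmin,ss = (D/Vd)·f/(1−f), so D = Cmin,ss·Vd·(1−f)/f.
D = 10 × 17 × (1−f)/f ≈ 10 × 17 × 5.96442 ≈ 1013.95 mg.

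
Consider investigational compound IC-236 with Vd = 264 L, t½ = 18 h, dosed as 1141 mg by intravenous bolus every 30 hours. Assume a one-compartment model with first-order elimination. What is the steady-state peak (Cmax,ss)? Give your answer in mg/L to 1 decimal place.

6.3 mg/L

Over one 30-h interval, 30/18 ≈ 1.6667 half-lives elapse, leaving f ≈ 0.3150 of each dose.
Accumulation ratio R = 1/(1 − f) ≈ 1/0.6850 ≈ 1.4599.
Each bolus raises the concentration by D/Vd = 1141/264 ≈ 4.322 mg/L.
Steady-state peak Cmax,ss = C₀·R ≈ 4.322 × 1.4599 ≈ 6.310 mg/L.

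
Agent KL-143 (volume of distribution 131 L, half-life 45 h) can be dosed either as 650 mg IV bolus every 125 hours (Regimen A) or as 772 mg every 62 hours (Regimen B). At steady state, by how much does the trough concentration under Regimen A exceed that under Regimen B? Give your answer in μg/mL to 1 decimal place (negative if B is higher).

Regimen A: f = (1/2)^(125/45) ≈ 0.1458; Cmin,ss = (650/131)·f/(1−f) ≈ 0.847 μg/mL.
Regimen B: f = (1/2)^(62/45) ≈ 0.3848; Cmin,ss = (772/131)·f/(1−f) ≈ 3.686 μg/mL.
Difference ≈ 0.847 − 3.686 ≈ -2.839 μg/mL.

-2.8 μg/mL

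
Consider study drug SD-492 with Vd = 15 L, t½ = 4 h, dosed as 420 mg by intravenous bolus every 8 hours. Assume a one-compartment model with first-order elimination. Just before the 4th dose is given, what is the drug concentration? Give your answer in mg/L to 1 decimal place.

f = (1/2)^(τ/t½) = (1/2)^(8/4) ≈ 0.2500.
C₀ = D/Vd = 420/15 ≈ 28.000 mg/L.
Before the 4th dose, 3 doses have been given. Superposition: Cmin = C₀·(f + f² + … + f^3).
≈ 28.000 × (0.2500 + 0.0625 + 0.0156) ≈ 28.000 × 0.3281 ≈ 9.187 mg/L.

9.2 mg/L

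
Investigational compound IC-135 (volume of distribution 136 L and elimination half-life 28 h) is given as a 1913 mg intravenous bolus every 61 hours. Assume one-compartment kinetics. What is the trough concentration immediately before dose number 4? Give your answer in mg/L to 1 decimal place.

3.9 mg/L

f = (1/2)^(τ/t½) = (1/2)^(61/28) ≈ 0.2209.
C₀ = D/Vd = 1913/136 ≈ 14.066 mg/L.
Before the 4th dose, 3 doses have been given. Superposition: Cmin = C₀·(f + f² + … + f^3).
≈ 14.066 × (0.2209 + 0.0488 + 0.0108) ≈ 14.066 × 0.2805 ≈ 3.946 mg/L.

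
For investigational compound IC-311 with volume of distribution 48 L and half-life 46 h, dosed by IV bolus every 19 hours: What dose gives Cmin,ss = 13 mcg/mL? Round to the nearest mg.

τ/t½ = 19/46 ≈ 0.41304, so f = (1/2)^(19/46) ≈ 0.751037.
Cmin,ss = (D/Vd)·f/(1−f), so D = Cmin,ss·Vd·(1−f)/f.
D = 13 × 48 × (1−f)/f ≈ 13 × 48 × 0.33149 ≈ 206.85 mg.

207 mg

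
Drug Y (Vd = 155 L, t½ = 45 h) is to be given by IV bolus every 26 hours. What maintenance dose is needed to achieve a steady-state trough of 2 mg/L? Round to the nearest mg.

153 mg

τ/t½ = 26/45 ≈ 0.57778, so f = (1/2)^(26/45) ≈ 0.669995.
Cmin,ss = (D/Vd)·f/(1−f), so D = Cmin,ss·Vd·(1−f)/f.
D = 2 × 155 × (1−f)/f ≈ 2 × 155 × 0.49255 ≈ 152.69 mg.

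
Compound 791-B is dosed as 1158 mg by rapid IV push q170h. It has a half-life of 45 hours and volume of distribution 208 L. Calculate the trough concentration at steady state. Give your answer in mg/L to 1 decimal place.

k = ln2/t½ = ln2/45 ≈ 0.015403 h⁻¹; fraction remaining f = e^(−kτ) = e^(−0.015403×170) ≈ 0.0729.
At steady state, accumulation factor R = 1/(1 − e^(−kτ)) ≈ 1.0786.
Each bolus raises the concentration by D/Vd = 1158/208 ≈ 5.567 mg/L.
Steady-state peak Cmax,ss = C₀·R ≈ 5.567 × 1.0786 ≈ 6.005 mg/L.
One interval later, Cmin,ss = Cmax,ss·e^(−kτ) ≈ 6.005 × 0.0729 ≈ 0.438 mg/L.

0.4 mg/L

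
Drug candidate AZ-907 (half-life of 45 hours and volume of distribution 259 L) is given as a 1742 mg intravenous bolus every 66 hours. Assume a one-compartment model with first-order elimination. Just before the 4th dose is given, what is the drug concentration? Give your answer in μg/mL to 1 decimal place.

3.6 μg/mL

f = (1/2)^(τ/t½) = (1/2)^(66/45) ≈ 0.3618.
C₀ = D/Vd = 1742/259 ≈ 6.726 μg/mL.
Before the 4th dose, 3 doses have been given. Superposition: Cmin = C₀·(f + f² + … + f^3).
≈ 6.726 × (0.3618 + 0.1309 + 0.0474) ≈ 6.726 × 0.5401 ≈ 3.633 μg/mL.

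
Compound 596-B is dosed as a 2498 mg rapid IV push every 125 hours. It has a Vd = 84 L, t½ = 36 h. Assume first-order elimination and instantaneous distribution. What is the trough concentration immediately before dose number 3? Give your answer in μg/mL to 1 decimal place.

f = (1/2)^(τ/t½) = (1/2)^(125/36) ≈ 0.0901.
C₀ = D/Vd = 2498/84 ≈ 29.738 μg/mL.
Before the 3rd dose, 2 doses have been given. Superposition: Cmin = C₀·(f + f²).
≈ 29.738 × (0.0901 + 0.0081) ≈ 29.738 × 0.0982 ≈ 2.920 μg/mL.

2.9 μg/mL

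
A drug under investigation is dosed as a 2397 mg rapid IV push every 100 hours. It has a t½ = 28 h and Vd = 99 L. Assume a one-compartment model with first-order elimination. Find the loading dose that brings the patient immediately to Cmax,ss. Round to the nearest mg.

f = (1/2)^(100/28) ≈ 0.084119; accumulation ratio R = 1/(1−f) ≈ 1.09184.
Loading dose to hit Cmax,ss on first dose: D_load = D_maint·R ≈ 2397 × 1.09184 ≈ 2617.14 mg.

2617 mg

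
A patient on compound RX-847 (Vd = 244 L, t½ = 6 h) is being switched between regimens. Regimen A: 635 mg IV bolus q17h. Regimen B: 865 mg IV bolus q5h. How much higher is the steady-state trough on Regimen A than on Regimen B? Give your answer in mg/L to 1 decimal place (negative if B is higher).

Regimen A: f = (1/2)^(17/6) ≈ 0.1403; Cmin,ss = (635/244)·f/(1−f) ≈ 0.425 mg/L.
Regimen B: f = (1/2)^(5/6) ≈ 0.5612; Cmin,ss = (865/244)·f/(1−f) ≈ 4.534 mg/L.
Difference ≈ 0.425 − 4.534 ≈ -4.109 mg/L.

-4.1 mg/L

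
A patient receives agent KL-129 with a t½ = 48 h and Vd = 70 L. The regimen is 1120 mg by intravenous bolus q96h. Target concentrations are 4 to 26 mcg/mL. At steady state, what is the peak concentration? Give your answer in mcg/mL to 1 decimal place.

The dosing interval is 2 half-lives, so f = 2^(−2) = 0.25.
At steady state, R = 1/(1 − 0.25) = 4/3.
Single-dose peak C₀ = D/Vd = 1120/70 = 16 mcg/mL.
Steady-state peak Cmax,ss = C₀·R = 16 × 4/3 ≈ 21.333 mcg/mL.
Peak 21.3 mcg/mL vs MTC 26 mcg/mL: below toxic threshold.

21.3 mcg/mL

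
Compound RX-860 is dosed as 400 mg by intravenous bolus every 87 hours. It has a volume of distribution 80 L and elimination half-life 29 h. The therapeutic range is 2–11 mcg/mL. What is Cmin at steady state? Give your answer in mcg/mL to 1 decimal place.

τ = 87 h = 3 half-lives, so f = (1/2)^3 = 0.125.
At steady state, R = 1/(1 − 0.125) = 8/7.
Single-dose peak C₀ = D/Vd = 400/80 = 5 mcg/mL.
Steady-state peak Cmax,ss = C₀·R = 5 × 8/7 ≈ 5.714 mcg/mL.
Steady-state trough Cmin,ss = Cmax,ss·f ≈ 5.714 × 0.125 ≈ 0.714 mcg/mL.
Trough 0.7 mcg/mL vs MEC 2 mcg/mL: subtherapeutic.

0.7 mcg/mL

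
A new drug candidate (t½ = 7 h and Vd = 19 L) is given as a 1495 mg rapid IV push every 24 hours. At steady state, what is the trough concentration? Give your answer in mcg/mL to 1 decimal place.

8.1 mcg/mL

k = ln2/t½ = ln2/7 ≈ 0.099021 h⁻¹; fraction remaining f = e^(−kτ) = e^(−0.099021×24) ≈ 0.0929.
Single-dose peak C₀ = D/Vd = 1495/19 ≈ 78.684 mcg/mL.
Steady-state trough Cmin,ss = C₀·f/(1−f) ≈ 78.684 × 0.0929/0.9071 ≈ 8.058 mcg/mL.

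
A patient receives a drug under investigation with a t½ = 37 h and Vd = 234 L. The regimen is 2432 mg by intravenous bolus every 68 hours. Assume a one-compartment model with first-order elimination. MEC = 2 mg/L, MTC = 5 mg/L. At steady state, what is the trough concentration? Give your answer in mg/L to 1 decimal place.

4.0 mg/L

τ/t½ = 68/37 ≈ 1.8378, so fraction remaining f = (1/2)^(68/37) ≈ 0.2797.
Single-dose peak C₀ = D/Vd = 2432/234 ≈ 10.393 mg/L.
Steady-state trough Cmin,ss = C₀·f/(1−f) ≈ 10.393 × 0.2797/0.7203 ≈ 4.036 mg/L.
Trough 4.0 mg/L vs MEC 2 mg/L: adequate.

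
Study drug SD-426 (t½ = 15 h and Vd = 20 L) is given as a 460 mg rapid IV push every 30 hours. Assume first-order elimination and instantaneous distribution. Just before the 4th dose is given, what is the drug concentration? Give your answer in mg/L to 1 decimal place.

7.5 mg/L

f = (1/2)^(τ/t½) = (1/2)^(30/15) ≈ 0.2500.
C₀ = D/Vd = 460/20 ≈ 23.000 mg/L.
Before the 4th dose, 3 doses have been given. Superposition: Cmin = C₀·(f + f² + … + f^3).
≈ 23.000 × (0.2500 + 0.0625 + 0.0156) ≈ 23.000 × 0.3281 ≈ 7.546 mg/L.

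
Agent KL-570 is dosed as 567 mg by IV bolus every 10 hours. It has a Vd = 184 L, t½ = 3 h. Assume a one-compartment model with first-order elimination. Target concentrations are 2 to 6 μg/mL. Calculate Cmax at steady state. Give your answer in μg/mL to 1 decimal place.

3.4 μg/mL

k = ln2/t½ = ln2/3 ≈ 0.231049 h⁻¹; fraction remaining f = e^(−kτ) = e^(−0.231049×10) ≈ 0.0992.
Accumulation ratio R = 1/(1 − f) ≈ 1/0.9008 ≈ 1.1101.
Each bolus raises the concentration by D/Vd = 567/184 ≈ 3.082 μg/mL.
Cmax,ss = C₀/(1 − f) ≈ 3.082/0.9008 ≈ 3.421 μg/mL.
Peak 3.4 μg/mL vs MTC 6 μg/mL: below toxic threshold.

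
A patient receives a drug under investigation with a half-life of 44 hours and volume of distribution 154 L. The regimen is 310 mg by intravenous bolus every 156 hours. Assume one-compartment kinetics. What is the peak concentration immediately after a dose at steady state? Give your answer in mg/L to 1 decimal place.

2.2 mg/L

Over one 156-h interval, 156/44 ≈ 3.5455 half-lives elapse, leaving f ≈ 0.0856 of each dose.
At steady state, accumulation factor R = 1/(1 − e^(−kτ)) ≈ 1.0936.
Each bolus raises the concentration by D/Vd = 310/154 ≈ 2.013 mg/L.
Cmax,ss = C₀/(1 − f) ≈ 2.013/0.9144 ≈ 2.201 mg/L.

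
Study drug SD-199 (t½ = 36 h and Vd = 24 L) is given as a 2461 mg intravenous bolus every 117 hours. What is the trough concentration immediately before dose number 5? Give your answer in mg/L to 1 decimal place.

12.0 mg/L

f = (1/2)^(τ/t½) = (1/2)^(117/36) ≈ 0.1051.
C₀ = D/Vd = 2461/24 ≈ 102.542 mg/L.
Before the 5th dose, 4 doses have been given. Superposition: Cmin = C₀·(f + f² + … + f^4).
≈ 102.542 × (0.1051 + 0.0110 + 0.0012 + 0.0001) ≈ 102.542 × 0.1174 ≈ 12.038 mg/L.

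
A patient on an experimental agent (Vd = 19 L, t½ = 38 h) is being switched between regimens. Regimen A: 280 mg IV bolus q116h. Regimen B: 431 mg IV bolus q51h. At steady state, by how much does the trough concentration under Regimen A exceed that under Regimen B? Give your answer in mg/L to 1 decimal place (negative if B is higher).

Regimen A: f = (1/2)^(116/38) ≈ 0.1205; Cmin,ss = (280/19)·f/(1−f) ≈ 2.019 mg/L.
Regimen B: f = (1/2)^(51/38) ≈ 0.3944; Cmin,ss = (431/19)·f/(1−f) ≈ 14.773 mg/L.
Difference ≈ 2.019 − 14.773 ≈ -12.754 mg/L.

-12.8 mg/L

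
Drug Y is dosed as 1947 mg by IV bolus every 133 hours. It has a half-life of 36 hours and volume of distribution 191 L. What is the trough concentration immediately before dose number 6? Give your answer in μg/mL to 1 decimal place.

f = (1/2)^(τ/t½) = (1/2)^(133/36) ≈ 0.0772.
C₀ = D/Vd = 1947/191 ≈ 10.194 μg/mL.
Before the 6th dose, 5 doses have been given. Superposition: Cmin = C₀·(f + f² + … + f^5).
≈ 10.194 × (0.0772 + 0.0060 + 0.0005 + 0.0000 + 0.0000) ≈ 10.194 × 0.0837 ≈ 0.853 μg/mL.

0.9 μg/mL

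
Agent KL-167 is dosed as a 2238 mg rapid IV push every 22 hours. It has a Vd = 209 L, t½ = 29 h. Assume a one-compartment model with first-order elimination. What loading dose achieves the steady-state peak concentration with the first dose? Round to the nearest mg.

f = (1/2)^(22/29) ≈ 0.591061; accumulation ratio R = 1/(1−f) ≈ 2.44535.
Loading dose to hit Cmax,ss on first dose: D_load = D_maint·R ≈ 2238 × 2.44535 ≈ 5472.69 mg.

5473 mg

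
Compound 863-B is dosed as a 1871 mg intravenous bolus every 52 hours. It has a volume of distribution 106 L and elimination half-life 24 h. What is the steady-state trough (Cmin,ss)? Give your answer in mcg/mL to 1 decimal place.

5.1 mcg/mL

Over one 52-h interval, 52/24 ≈ 2.1667 half-lives elapse, leaving f ≈ 0.2227 of each dose.
Single-dose peak C₀ = D/Vd = 1871/106 ≈ 17.651 mcg/mL.
Steady-state trough Cmin,ss = C₀·f/(1−f) ≈ 17.651 × 0.2227/0.7773 ≈ 5.057 mcg/mL.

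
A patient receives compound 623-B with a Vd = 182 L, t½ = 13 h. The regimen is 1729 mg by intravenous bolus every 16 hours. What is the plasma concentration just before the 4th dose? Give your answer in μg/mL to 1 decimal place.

f = (1/2)^(τ/t½) = (1/2)^(16/13) ≈ 0.4261.
C₀ = D/Vd = 1729/182 ≈ 9.500 μg/mL.
Before the 4th dose, 3 doses have been given. Superposition: Cmin = C₀·(f + f² + … + f^3).
≈ 9.500 × (0.4261 + 0.1816 + 0.0774) ≈ 9.500 × 0.6851 ≈ 6.508 μg/mL.

6.5 μg/mL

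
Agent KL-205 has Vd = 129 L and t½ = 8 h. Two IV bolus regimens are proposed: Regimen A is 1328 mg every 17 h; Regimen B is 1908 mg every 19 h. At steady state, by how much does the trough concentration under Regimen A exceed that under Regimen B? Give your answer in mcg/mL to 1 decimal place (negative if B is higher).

Regimen A: f = (1/2)^(17/8) ≈ 0.2293; Cmin,ss = (1328/129)·f/(1−f) ≈ 3.063 mcg/mL.
Regimen B: f = (1/2)^(19/8) ≈ 0.1928; Cmin,ss = (1908/129)·f/(1−f) ≈ 3.533 mcg/mL.
Difference ≈ 3.063 − 3.533 ≈ -0.470 mcg/mL.

-0.5 mcg/mL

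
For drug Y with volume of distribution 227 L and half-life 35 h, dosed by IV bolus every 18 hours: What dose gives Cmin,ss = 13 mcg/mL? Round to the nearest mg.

τ/t½ = 18/35 ≈ 0.51429, so f = (1/2)^(18/35) ≈ 0.700139.
Cmin,ss = (D/Vd)·f/(1−f), so D = Cmin,ss·Vd·(1−f)/f.
D = 13 × 227 × (1−f)/f ≈ 13 × 227 × 0.42829 ≈ 1263.88 mg.

1264 mg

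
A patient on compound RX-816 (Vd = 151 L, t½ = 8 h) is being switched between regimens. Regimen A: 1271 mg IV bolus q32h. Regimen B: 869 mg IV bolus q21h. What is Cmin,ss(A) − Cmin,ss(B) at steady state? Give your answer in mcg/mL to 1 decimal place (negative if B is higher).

Regimen A: f = (1/2)^(32/8) ≈ 0.0625; Cmin,ss = (1271/151)·f/(1−f) ≈ 0.561 mcg/mL.
Regimen B: f = (1/2)^(21/8) ≈ 0.1621; Cmin,ss = (869/151)·f/(1−f) ≈ 1.113 mcg/mL.
Difference ≈ 0.561 − 1.113 ≈ -0.552 mcg/mL.

-0.6 mcg/mL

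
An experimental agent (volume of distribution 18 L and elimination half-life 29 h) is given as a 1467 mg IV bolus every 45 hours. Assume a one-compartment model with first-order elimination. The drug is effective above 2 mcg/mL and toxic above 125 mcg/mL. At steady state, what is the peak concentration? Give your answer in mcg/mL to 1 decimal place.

123.7 mcg/mL

Over one 45-h interval, 45/29 ≈ 1.5517 half-lives elapse, leaving f ≈ 0.3411 of each dose.
At steady state, accumulation factor R = 1/(1 − e^(−kτ)) ≈ 1.5177.
Each bolus raises the concentration by D/Vd = 1467/18 ≈ 81.500 mcg/mL.
Cmax,ss = C₀/(1 − f) ≈ 81.500/0.6589 ≈ 123.691 mcg/mL.
Peak 123.7 mcg/mL vs MTC 125 mcg/mL: below toxic threshold.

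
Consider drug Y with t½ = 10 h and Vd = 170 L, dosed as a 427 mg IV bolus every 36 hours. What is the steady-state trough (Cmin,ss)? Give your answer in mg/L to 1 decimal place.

0.2 mg/L

k = ln2/t½ = ln2/10 ≈ 0.069315 h⁻¹; fraction remaining f = e^(−kτ) = e^(−0.069315×36) ≈ 0.0825.
At steady state, accumulation factor R = 1/(1 − e^(−kτ)) ≈ 1.0899.
Single-dose peak C₀ = D/Vd = 427/170 ≈ 2.512 mg/L.
Steady-state peak Cmax,ss = C₀·R ≈ 2.512 × 1.0899 ≈ 2.738 mg/L.
One interval later, Cmin,ss = Cmax,ss·e^(−kτ) ≈ 2.738 × 0.0825 ≈ 0.226 mg/L.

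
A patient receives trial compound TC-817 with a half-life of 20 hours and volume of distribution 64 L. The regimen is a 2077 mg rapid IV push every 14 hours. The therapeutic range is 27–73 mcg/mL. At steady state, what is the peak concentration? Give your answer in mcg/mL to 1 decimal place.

k = ln2/t½ = ln2/20 ≈ 0.034657 h⁻¹; fraction remaining f = e^(−kτ) = e^(−0.034657×14) ≈ 0.6156.
At steady state, accumulation factor R = 1/(1 − e^(−kτ)) ≈ 2.6015.
Single-dose peak C₀ = D/Vd = 2077/64 ≈ 32.453 mcg/mL.
Steady-state peak Cmax,ss = C₀·R ≈ 32.453 × 2.6015 ≈ 84.426 mcg/mL.
Peak 84.4 mcg/mL vs MTC 73 mcg/mL: exceeds toxic threshold.

84.4 mcg/mL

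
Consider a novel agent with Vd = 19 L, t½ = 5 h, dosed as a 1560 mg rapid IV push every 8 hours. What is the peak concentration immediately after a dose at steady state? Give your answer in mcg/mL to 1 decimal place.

Over one 8-h interval, 8/5 ≈ 1.6 half-lives elapse, leaving f ≈ 0.3299 of each dose.
Accumulation ratio R = 1/(1 − f) ≈ 1/0.6701 ≈ 1.4923.
Each bolus raises the concentration by D/Vd = 1560/19 ≈ 82.105 mcg/mL.
Steady-state peak Cmax,ss = C₀·R ≈ 82.105 × 1.4923 ≈ 122.525 mcg/mL.

122.5 mcg/mL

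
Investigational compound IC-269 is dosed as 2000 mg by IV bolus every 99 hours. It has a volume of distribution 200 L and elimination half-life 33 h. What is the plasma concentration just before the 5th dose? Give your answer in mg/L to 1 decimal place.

1.4 mg/L

f = (1/2)^(τ/t½) = (1/2)^(99/33) ≈ 0.1250.
C₀ = D/Vd = 2000/200 ≈ 10.000 mg/L.
Before the 5th dose, 4 doses have been given. Superposition: Cmin = C₀·(f + f² + … + f^4).
≈ 10.000 × (0.1250 + 0.0156 + 0.0020 + 0.0002) ≈ 10.000 × 0.1428 ≈ 1.428 mg/L.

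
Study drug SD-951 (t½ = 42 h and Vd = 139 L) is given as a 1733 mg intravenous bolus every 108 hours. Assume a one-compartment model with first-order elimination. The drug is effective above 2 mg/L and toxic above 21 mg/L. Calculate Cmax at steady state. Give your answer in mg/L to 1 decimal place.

15.0 mg/L

τ/t½ = 108/42 ≈ 2.5714, so fraction remaining f = (1/2)^(108/42) ≈ 0.1682.
At steady state, accumulation factor R = 1/(1 − e^(−kτ)) ≈ 1.2022.
Each bolus raises the concentration by D/Vd = 1733/139 ≈ 12.468 mg/L.
Steady-state peak Cmax,ss = C₀·R ≈ 12.468 × 1.2022 ≈ 14.989 mg/L.
Peak 15.0 mg/L vs MTC 21 mg/L: below toxic threshold.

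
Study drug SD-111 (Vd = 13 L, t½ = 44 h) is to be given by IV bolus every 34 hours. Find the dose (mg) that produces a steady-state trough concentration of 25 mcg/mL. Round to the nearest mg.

τ/t½ = 34/44 ≈ 0.77273, so f = (1/2)^(34/44) ≈ 0.585310.
Cmin,ss = (D/Vd)·f/(1−f), so D = Cmin,ss·Vd·(1−f)/f.
D = 25 × 13 × (1−f)/f ≈ 25 × 13 × 0.70850 ≈ 230.26 mg.

230 mg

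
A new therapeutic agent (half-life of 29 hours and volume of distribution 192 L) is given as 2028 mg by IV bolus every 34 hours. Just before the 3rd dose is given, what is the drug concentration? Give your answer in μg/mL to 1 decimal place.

f = (1/2)^(τ/t½) = (1/2)^(34/29) ≈ 0.4437.
C₀ = D/Vd = 2028/192 ≈ 10.562 μg/mL.
Before the 3rd dose, 2 doses have been given. Superposition: Cmin = C₀·(f + f²).
≈ 10.562 × (0.4437 + 0.1969) ≈ 10.562 × 0.6406 ≈ 6.766 μg/mL.

6.8 μg/mL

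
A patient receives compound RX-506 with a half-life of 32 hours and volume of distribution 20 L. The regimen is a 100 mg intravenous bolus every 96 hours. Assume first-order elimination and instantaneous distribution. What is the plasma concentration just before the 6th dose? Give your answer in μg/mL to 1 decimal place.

f = (1/2)^(τ/t½) = (1/2)^(96/32) ≈ 0.1250.
C₀ = D/Vd = 100/20 ≈ 5.000 μg/mL.
Before the 6th dose, 5 doses have been given. Superposition: Cmin = C₀·(f + f² + … + f^5).
≈ 5.000 × (0.1250 + 0.0156 + 0.0020 + 0.0002 + 0.0000) ≈ 5.000 × 0.1428 ≈ 0.714 μg/mL.

0.7 μg/mL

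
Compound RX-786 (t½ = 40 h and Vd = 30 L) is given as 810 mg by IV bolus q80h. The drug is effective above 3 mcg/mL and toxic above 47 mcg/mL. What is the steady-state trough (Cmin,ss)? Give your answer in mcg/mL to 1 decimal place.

The dosing interval is 2 half-lives, so f = 2^(−2) = 0.25.
At steady state, R = 1/(1 − 0.25) = 4/3.
Single-dose peak C₀ = D/Vd = 810/30 = 27 mcg/mL.
Steady-state peak Cmax,ss = C₀·R = 27 × 4/3 ≈ 36.000 mcg/mL.
Steady-state trough Cmin,ss = Cmax,ss·f ≈ 36.000 × 0.25 ≈ 9.000 mcg/mL.
Trough 9.0 mcg/mL vs MEC 3 mcg/mL: adequate.

9.0 mcg/mL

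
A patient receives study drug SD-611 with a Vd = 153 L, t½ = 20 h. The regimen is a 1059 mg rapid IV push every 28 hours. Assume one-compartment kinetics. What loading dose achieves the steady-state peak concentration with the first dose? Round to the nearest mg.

f = (1/2)^(28/20) ≈ 0.378929; accumulation ratio R = 1/(1−f) ≈ 1.61012.
Loading dose to hit Cmax,ss on first dose: D_load = D_maint·R ≈ 1059 × 1.61012 ≈ 1705.12 mg.

1705 mg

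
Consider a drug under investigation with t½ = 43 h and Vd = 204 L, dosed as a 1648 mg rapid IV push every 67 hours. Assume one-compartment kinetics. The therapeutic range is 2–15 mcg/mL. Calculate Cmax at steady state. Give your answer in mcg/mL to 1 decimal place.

12.2 mcg/mL

k = ln2/t½ = ln2/43 ≈ 0.016120 h⁻¹; fraction remaining f = e^(−kτ) = e^(−0.016120×67) ≈ 0.3396.
At steady state, accumulation factor R = 1/(1 − e^(−kτ)) ≈ 1.5142.
Single-dose peak C₀ = D/Vd = 1648/204 ≈ 8.078 mcg/mL.
Steady-state peak Cmax,ss = C₀·R ≈ 8.078 × 1.5142 ≈ 12.232 mcg/mL.
Peak 12.2 mcg/mL vs MTC 15 mcg/mL: below toxic threshold.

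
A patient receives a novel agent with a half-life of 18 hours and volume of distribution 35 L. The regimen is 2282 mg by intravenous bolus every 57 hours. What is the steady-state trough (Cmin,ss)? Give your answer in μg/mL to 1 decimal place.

8.2 μg/mL

τ/t½ = 57/18 ≈ 3.1667, so fraction remaining f = (1/2)^(57/18) ≈ 0.1114.
Accumulation ratio R = 1/(1 − f) ≈ 1/0.8886 ≈ 1.1254.
Each bolus raises the concentration by D/Vd = 2282/35 ≈ 65.200 μg/mL.
Cmax,ss = C₀/(1 − f) ≈ 65.200/0.8886 ≈ 73.374 μg/mL.
Steady-state trough Cmin,ss = Cmax,ss·f ≈ 73.374 × 0.1114 ≈ 8.174 μg/mL.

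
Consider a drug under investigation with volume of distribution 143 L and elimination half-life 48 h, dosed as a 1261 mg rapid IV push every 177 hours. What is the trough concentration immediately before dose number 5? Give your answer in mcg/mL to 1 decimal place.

f = (1/2)^(τ/t½) = (1/2)^(177/48) ≈ 0.0776.
C₀ = D/Vd = 1261/143 ≈ 8.818 mcg/mL.
Before the 5th dose, 4 doses have been given. Superposition: Cmin = C₀·(f + f² + … + f^4).
≈ 8.818 × (0.0776 + 0.0060 + 0.0005 + 0.0000) ≈ 8.818 × 0.0841 ≈ 0.742 mcg/mL.

0.7 mcg/mL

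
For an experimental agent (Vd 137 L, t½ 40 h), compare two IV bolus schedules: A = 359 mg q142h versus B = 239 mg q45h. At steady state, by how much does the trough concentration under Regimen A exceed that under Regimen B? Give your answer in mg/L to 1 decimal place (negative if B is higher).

Regimen A: f = (1/2)^(142/40) ≈ 0.0854; Cmin,ss = (359/137)·f/(1−f) ≈ 0.245 mg/L.
Regimen B: f = (1/2)^(45/40) ≈ 0.4585; Cmin,ss = (239/137)·f/(1−f) ≈ 1.477 mg/L.
Difference ≈ 0.245 − 1.477 ≈ -1.232 mg/L.

-1.2 mg/L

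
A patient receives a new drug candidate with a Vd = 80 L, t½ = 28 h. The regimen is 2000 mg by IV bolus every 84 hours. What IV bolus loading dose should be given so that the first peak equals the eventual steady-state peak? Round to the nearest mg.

f = (1/2)^(84/28) ≈ 0.125000; accumulation ratio R = 1/(1−f) ≈ 1.14286.
Loading dose to hit Cmax,ss on first dose: D_load = D_maint·R ≈ 2000 × 1.14286 ≈ 2285.72 mg.

2286 mg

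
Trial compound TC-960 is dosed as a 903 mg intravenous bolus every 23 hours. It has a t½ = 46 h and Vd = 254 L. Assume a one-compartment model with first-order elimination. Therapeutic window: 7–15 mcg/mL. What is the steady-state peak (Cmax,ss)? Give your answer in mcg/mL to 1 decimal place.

12.1 mcg/mL

k = ln2/t½ = ln2/46 ≈ 0.015068 h⁻¹; fraction remaining f = e^(−kτ) = e^(−0.015068×23) ≈ 0.7071.
Accumulation ratio R = 1/(1 − f) ≈ 1/0.2929 ≈ 3.4141.
Single-dose peak C₀ = D/Vd = 903/254 ≈ 3.555 mcg/mL.
Steady-state peak Cmax,ss = C₀·R ≈ 3.555 × 3.4141 ≈ 12.137 mcg/mL.
Peak 12.1 mcg/mL vs MTC 15 mcg/mL: below toxic threshold.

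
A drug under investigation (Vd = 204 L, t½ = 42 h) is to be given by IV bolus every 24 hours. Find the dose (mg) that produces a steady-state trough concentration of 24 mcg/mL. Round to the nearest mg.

τ/t½ = 24/42 ≈ 0.57143, so f = (1/2)^(24/42) ≈ 0.672950.
Cmin,ss = (D/Vd)·f/(1−f), so D = Cmin,ss·Vd·(1−f)/f.
D = 24 × 204 × (1−f)/f ≈ 24 × 204 × 0.48599 ≈ 2379.41 mg.

2379 mg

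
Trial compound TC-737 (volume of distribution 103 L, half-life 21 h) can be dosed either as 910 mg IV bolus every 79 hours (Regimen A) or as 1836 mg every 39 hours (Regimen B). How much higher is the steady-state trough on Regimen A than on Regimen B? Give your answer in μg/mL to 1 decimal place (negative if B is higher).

-6.1 μg/mL

Regimen A: f = (1/2)^(79/21) ≈ 0.0737; Cmin,ss = (910/103)·f/(1−f) ≈ 0.703 μg/mL.
Regimen B: f = (1/2)^(39/21) ≈ 0.2760; Cmin,ss = (1836/103)·f/(1−f) ≈ 6.795 μg/mL.
Difference ≈ 0.703 − 6.795 ≈ -6.092 μg/mL.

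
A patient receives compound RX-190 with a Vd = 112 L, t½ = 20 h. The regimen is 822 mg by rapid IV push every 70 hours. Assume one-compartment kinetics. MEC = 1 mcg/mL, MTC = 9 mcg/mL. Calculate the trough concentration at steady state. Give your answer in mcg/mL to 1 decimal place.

k = ln2/t½ = ln2/20 ≈ 0.034657 h⁻¹; fraction remaining f = e^(−kτ) = e^(−0.034657×70) ≈ 0.0884.
Each bolus raises the concentration by D/Vd = 822/112 ≈ 7.339 mcg/mL.
Steady-state trough Cmin,ss = C₀·f/(1−f) ≈ 7.339 × 0.0884/0.9116 ≈ 0.712 mcg/mL.
Trough 0.7 mcg/mL vs MEC 1 mcg/mL: subtherapeutic.

0.7 mcg/mL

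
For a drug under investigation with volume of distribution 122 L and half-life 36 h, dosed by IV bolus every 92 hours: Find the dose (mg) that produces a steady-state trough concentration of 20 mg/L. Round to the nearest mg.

τ/t½ = 92/36 ≈ 2.5556, so f = (1/2)^(92/36) ≈ 0.170099.
Cmin,ss = (D/Vd)·f/(1−f), so D = Cmin,ss·Vd·(1−f)/f.
D = 20 × 122 × (1−f)/f ≈ 20 × 122 × 4.87893 ≈ 11904.59 mg.

11905 mg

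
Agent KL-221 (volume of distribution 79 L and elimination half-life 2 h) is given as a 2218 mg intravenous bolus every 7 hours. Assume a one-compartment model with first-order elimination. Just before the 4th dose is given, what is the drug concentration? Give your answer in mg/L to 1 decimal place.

f = (1/2)^(τ/t½) = (1/2)^(7/2) ≈ 0.0884.
C₀ = D/Vd = 2218/79 ≈ 28.076 mg/L.
Before the 4th dose, 3 doses have been given. Superposition: Cmin = C₀·(f + f² + … + f^3).
≈ 28.076 × (0.0884 + 0.0078 + 0.0007) ≈ 28.076 × 0.0969 ≈ 2.721 mg/L.

2.7 mg/L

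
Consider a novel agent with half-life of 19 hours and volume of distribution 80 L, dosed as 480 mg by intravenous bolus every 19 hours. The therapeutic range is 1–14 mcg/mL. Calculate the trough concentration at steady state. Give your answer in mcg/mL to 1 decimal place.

6.0 mcg/mL

The dosing interval is 1 half-life, so f = 2^(−1) = 0.5.
At steady state, R = 1/(1 − 0.5) = 2/1.
Single-dose peak C₀ = D/Vd = 480/80 = 6 mcg/mL.
Steady-state peak Cmax,ss = C₀·R = 6 × 2/1 ≈ 12.000 mcg/mL.
Steady-state trough Cmin,ss = Cmax,ss·f ≈ 12.000 × 0.5 ≈ 6.000 mcg/mL.
Trough 6.0 mcg/mL vs MEC 1 mcg/mL: adequate.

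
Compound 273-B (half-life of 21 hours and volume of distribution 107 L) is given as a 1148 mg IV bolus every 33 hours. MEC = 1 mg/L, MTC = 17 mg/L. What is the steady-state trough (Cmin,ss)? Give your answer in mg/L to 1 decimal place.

5.4 mg/L

τ/t½ = 33/21 ≈ 1.5714, so fraction remaining f = (1/2)^(33/21) ≈ 0.3365.
At steady state, accumulation factor R = 1/(1 − e^(−kτ)) ≈ 1.5072.
Single-dose peak C₀ = D/Vd = 1148/107 ≈ 10.729 mg/L.
Cmax,ss = C₀/(1 − f) ≈ 10.729/0.6635 ≈ 16.170 mg/L.
One interval later, Cmin,ss = Cmax,ss·e^(−kτ) ≈ 16.170 × 0.3365 ≈ 5.441 mg/L.
Trough 5.4 mg/L vs MEC 1 mg/L: adequate.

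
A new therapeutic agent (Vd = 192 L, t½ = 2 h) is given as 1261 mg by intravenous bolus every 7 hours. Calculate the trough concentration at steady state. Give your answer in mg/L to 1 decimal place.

τ/t½ = 7/2 ≈ 3.5, so fraction remaining f = (1/2)^(7/2) ≈ 0.0884.
Each bolus raises the concentration by D/Vd = 1261/192 ≈ 6.568 mg/L.
Steady-state trough Cmin,ss = C₀·f/(1−f) ≈ 6.568 × 0.0884/0.9116 ≈ 0.637 mg/L.

0.6 mg/L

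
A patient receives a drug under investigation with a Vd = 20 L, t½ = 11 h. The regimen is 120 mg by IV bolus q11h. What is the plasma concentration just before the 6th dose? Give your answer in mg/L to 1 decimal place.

f = (1/2)^(τ/t½) = (1/2)^(11/11) ≈ 0.5000.
C₀ = D/Vd = 120/20 ≈ 6.000 mg/L.
Before the 6th dose, 5 doses have been given. Superposition: Cmin = C₀·(f + f² + … + f^5).
≈ 6.000 × (0.5000 + 0.2500 + 0.1250 + 0.0625 + 0.0313) ≈ 6.000 × 0.9688 ≈ 5.813 mg/L.

5.8 mg/L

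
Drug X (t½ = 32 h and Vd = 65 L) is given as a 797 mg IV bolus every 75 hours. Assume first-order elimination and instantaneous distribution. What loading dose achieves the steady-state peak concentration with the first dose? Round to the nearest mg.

993 mg

f = (1/2)^(75/32) ≈ 0.196998; accumulation ratio R = 1/(1−f) ≈ 1.24533.
Loading dose to hit Cmax,ss on first dose: D_load = D_maint·R ≈ 797 × 1.24533 ≈ 992.53 mg.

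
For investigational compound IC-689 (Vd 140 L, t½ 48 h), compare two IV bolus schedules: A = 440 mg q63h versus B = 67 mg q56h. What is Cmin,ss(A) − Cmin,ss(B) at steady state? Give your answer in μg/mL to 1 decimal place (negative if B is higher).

1.7 μg/mL

Regimen A: f = (1/2)^(63/48) ≈ 0.4026; Cmin,ss = (440/140)·f/(1−f) ≈ 2.118 μg/mL.
Regimen B: f = (1/2)^(56/48) ≈ 0.4454; Cmin,ss = (67/140)·f/(1−f) ≈ 0.384 μg/mL.
Difference ≈ 2.118 − 0.384 ≈ 1.734 μg/mL.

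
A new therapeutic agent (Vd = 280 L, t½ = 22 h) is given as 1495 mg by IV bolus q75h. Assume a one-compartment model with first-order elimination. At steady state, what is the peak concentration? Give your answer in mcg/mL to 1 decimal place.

k = ln2/t½ = ln2/22 ≈ 0.031507 h⁻¹; fraction remaining f = e^(−kτ) = e^(−0.031507×75) ≈ 0.0941.
Accumulation ratio R = 1/(1 − f) ≈ 1/0.9059 ≈ 1.1039.
Single-dose peak C₀ = D/Vd = 1495/280 ≈ 5.339 mcg/mL.
Cmax,ss = C₀/(1 − f) ≈ 5.339/0.9059 ≈ 5.894 mcg/mL.

5.9 mcg/mL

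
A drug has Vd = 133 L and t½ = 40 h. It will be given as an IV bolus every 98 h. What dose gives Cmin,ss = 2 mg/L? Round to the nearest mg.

1187 mg

τ/t½ = 98/40 ≈ 2.45, so f = (1/2)^(98/40) ≈ 0.183011.
Cmin,ss = (D/Vd)·f/(1−f), so D = Cmin,ss·Vd·(1−f)/f.
D = 2 × 133 × (1−f)/f ≈ 2 × 133 × 4.46415 ≈ 1187.46 mg.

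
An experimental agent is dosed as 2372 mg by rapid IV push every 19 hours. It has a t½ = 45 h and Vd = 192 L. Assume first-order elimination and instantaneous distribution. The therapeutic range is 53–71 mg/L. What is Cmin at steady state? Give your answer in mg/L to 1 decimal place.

36.3 mg/L

Over one 19-h interval, 19/45 ≈ 0.42222 half-lives elapse, leaving f ≈ 0.7463 of each dose.
Accumulation ratio R = 1/(1 − f) ≈ 1/0.2537 ≈ 3.9417.
Single-dose peak C₀ = D/Vd = 2372/192 ≈ 12.354 mg/L.
Steady-state peak Cmax,ss = C₀·R ≈ 12.354 × 3.9417 ≈ 48.696 mg/L.
Steady-state trough Cmin,ss = Cmax,ss·f ≈ 48.696 × 0.7463 ≈ 36.342 mg/L.
Trough 36.3 mg/L vs MEC 53 mg/L: subtherapeutic.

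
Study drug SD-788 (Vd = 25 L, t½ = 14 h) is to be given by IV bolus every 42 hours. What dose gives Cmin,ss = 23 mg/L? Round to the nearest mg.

4025 mg

τ/t½ = 42/14 ≈ 3, so f = (1/2)^(42/14) ≈ 0.125000.
Cmin,ss = (D/Vd)·f/(1−f), so D = Cmin,ss·Vd·(1−f)/f.
D = 23 × 25 × (1−f)/f ≈ 23 × 25 × 7.00000 ≈ 4025.00 mg.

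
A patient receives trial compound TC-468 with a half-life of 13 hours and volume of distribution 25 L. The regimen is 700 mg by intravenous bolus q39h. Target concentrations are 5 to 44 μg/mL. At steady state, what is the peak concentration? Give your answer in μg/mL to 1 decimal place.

The dosing interval is 3 half-lives, so f = 2^(−3) = 0.125.
Accumulation ratio R = 1/(1 − f) = 1/0.875 = 8/7.
Single-dose peak C₀ = D/Vd = 700/25 = 28 μg/mL.
Steady-state peak Cmax,ss = C₀·R = 28 × 8/7 ≈ 32.000 μg/mL.
Peak 32.0 μg/mL vs MTC 44 μg/mL: below toxic threshold.

32.0 μg/mL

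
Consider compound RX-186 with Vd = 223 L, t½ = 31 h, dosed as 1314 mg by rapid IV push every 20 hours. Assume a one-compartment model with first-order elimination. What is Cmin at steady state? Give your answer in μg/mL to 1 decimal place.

10.4 μg/mL

τ/t½ = 20/31 ≈ 0.64516, so fraction remaining f = (1/2)^(20/31) ≈ 0.6394.
Accumulation ratio R = 1/(1 − f) ≈ 1/0.3606 ≈ 2.7732.
Single-dose peak C₀ = D/Vd = 1314/223 ≈ 5.892 μg/mL.
Steady-state peak Cmax,ss = C₀·R ≈ 5.892 × 2.7732 ≈ 16.340 μg/mL.
Steady-state trough Cmin,ss = Cmax,ss·f ≈ 16.340 × 0.6394 ≈ 10.448 μg/mL.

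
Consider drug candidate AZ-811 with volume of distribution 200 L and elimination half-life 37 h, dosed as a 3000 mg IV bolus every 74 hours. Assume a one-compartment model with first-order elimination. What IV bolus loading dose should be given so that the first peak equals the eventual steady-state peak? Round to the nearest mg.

4000 mg

f = (1/2)^(74/37) ≈ 0.250000; accumulation ratio R = 1/(1−f) ≈ 1.33333.
Loading dose to hit Cmax,ss on first dose: D_load = D_maint·R ≈ 3000 × 1.33333 ≈ 3999.99 mg.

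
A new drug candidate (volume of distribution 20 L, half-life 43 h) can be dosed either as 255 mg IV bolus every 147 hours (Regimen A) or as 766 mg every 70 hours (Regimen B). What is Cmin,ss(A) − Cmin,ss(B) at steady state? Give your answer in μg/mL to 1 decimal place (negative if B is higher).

Regimen A: f = (1/2)^(147/43) ≈ 0.0935; Cmin,ss = (255/20)·f/(1−f) ≈ 1.315 μg/mL.
Regimen B: f = (1/2)^(70/43) ≈ 0.3236; Cmin,ss = (766/20)·f/(1−f) ≈ 18.323 μg/mL.
Difference ≈ 1.315 − 18.323 ≈ -17.008 μg/mL.

-17.0 μg/mL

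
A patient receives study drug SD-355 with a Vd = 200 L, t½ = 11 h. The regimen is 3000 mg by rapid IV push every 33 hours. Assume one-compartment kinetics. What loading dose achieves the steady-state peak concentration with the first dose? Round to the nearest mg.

3429 mg

f = (1/2)^(33/11) ≈ 0.125000; accumulation ratio R = 1/(1−f) ≈ 1.14286.
Loading dose to hit Cmax,ss on first dose: D_load = D_maint·R ≈ 3000 × 1.14286 ≈ 3428.58 mg.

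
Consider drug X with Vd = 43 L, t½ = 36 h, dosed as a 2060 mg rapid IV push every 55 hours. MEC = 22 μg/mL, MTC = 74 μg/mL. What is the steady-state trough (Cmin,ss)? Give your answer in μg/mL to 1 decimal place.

25.4 μg/mL

k = ln2/t½ = ln2/36 ≈ 0.019254 h⁻¹; fraction remaining f = e^(−kτ) = e^(−0.019254×55) ≈ 0.3468.
At steady state, accumulation factor R = 1/(1 − e^(−kτ)) ≈ 1.5309.
Single-dose peak C₀ = D/Vd = 2060/43 ≈ 47.907 μg/mL.
Steady-state peak Cmax,ss = C₀·R ≈ 47.907 × 1.5309 ≈ 73.341 μg/mL.
Steady-state trough Cmin,ss = Cmax,ss·f ≈ 73.341 × 0.3468 ≈ 25.435 μg/mL.
Trough 25.4 μg/mL vs MEC 22 μg/mL: adequate.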